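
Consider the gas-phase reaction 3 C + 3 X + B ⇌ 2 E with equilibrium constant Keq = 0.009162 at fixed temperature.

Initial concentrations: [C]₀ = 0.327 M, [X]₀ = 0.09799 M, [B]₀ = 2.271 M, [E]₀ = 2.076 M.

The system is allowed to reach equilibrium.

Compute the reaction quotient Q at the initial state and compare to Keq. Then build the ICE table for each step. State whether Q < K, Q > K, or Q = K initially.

Q₀ = 5.7683e+04 vs Keq = 0.009162 ⇒ Q>K, reverse
Step 1:
                   C          X          B          E
  I            0.327    0.09799      2.271      2.076
  C            1.626      1.626      0.542     -1.084
  E            1.953      1.724      2.813      0.992
  solve Keq expr → x = -0.542; check Q = 0.009162

Q₀ = 5.7683e+04; Q > K (proceeds reverse)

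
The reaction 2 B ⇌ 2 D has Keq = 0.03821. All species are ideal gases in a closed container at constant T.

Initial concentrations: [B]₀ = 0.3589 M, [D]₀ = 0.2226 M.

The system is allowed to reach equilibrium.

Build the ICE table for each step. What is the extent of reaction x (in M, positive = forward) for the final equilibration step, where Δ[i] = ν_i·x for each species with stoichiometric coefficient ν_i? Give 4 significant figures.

Q₀ = 0.3847 vs Keq = 0.03821 ⇒ Q>K, reverse
Step 1:
                  B         D
  init       0.3589    0.2226
  Δ          0.1275   -0.1275
  eq         0.4864   0.09508
  solve Keq expr → x = -0.06376; check Q = 0.03821

x = -0.06376 M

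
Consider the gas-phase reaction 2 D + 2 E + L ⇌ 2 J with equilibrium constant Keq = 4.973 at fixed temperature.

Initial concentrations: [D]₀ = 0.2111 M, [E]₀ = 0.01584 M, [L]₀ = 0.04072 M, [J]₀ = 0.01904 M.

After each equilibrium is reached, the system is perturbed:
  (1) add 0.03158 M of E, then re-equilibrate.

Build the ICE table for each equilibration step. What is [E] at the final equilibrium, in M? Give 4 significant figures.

Q₀ = 796.2 vs Keq = 4.973 ⇒ Q>K, reverse
Step 1:
                  D         E         L         J
  I          0.2111   0.01584   0.04072   0.01904
  C         0.01555   0.01555  0.007773  -0.01555
  E          0.2266   0.03139   0.04849  0.003493
  solve Keq expr → x = -0.007773; check Q = 4.973
Then add 0.03158 M of E.
Step 2:
                  D         E         L         J
  I          0.2266   0.06297   0.04849  0.003493
  C       -0.002991 -0.002991 -0.001496  0.002991
  E          0.2237   0.05998     0.047  0.006485
  solve Keq expr → x = 0.001496; check Q = 4.973

[E]_eq = 0.05998 M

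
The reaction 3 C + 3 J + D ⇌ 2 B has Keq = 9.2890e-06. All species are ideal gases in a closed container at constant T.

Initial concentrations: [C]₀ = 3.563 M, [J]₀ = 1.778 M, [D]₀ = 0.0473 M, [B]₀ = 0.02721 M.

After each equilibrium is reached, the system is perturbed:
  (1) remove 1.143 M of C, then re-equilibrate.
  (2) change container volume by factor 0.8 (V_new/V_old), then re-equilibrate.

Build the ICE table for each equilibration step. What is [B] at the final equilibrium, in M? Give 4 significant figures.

[B]_eq = 0.01443 M

Q₀ = 6.1568e-05 vs Keq = 9.2890e-06 ⇒ Q>K, reverse
Step 1:
                  C         J         D         B
  Initial     3.563     1.778    0.0473   0.02721
  Change    0.02321   0.02321  0.007736  -0.01547
  Equil       3.586     1.801   0.05504   0.01174
  solve Keq expr → x = -0.007736; check Q = 9.2890e-06
Then remove 1.143 M of C.
Step 2:
                  C         J         D         B
  Initial     2.443     1.801   0.05504   0.01174
  Change   0.007379  0.007379   0.00246 -0.004919
  Equil       2.451     1.809    0.0575  0.006819
  solve Keq expr → x = -0.00246; check Q = 9.2890e-06
Then change container volume by factor 0.8 (V_new/V_old).
Step 3:
                  C         J         D         B
  Initial     3.063     2.261   0.07187  0.008524
  Change  -0.008863 -0.008863 -0.002954  0.005909
  Equil       3.054     2.252   0.06892   0.01443
  solve Keq expr → x = 0.002954; check Q = 9.2890e-06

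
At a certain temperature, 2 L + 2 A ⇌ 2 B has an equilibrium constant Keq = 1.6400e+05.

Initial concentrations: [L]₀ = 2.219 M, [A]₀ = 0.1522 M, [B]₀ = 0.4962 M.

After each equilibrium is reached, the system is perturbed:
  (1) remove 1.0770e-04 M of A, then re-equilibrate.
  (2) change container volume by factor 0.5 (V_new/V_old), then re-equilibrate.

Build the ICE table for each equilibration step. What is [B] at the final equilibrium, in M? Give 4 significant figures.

[B]_eq = 1.296 M

Q₀ = 2.159 vs Keq = 1.6400e+05 ⇒ Q<K, forward
Step 1:
                    L           A           B
  Initial       2.219      0.1522      0.4962
  Change      -0.1514     -0.1514      0.1514
  Equil         2.068  7.7347e-04      0.6476
  solve Keq expr → x = 0.07571; check Q = 1.6400e+05
Then remove 1.0770e-04 M of A.
Step 2:
                    L           A           B
  Initial       2.068  6.6577e-04      0.6476
  Change   1.0753e-04  1.0753e-04 -1.0753e-04
  Equil         2.068  7.7330e-04      0.6475
  solve Keq expr → x = -5.3766e-05; check Q = 1.6400e+05
Then change container volume by factor 0.5 (V_new/V_old).
Step 3:
                    L           A           B
  Initial       4.135    0.001547       1.295
  Change  -7.7269e-04 -7.7269e-04  7.7269e-04
  Equil         4.135  7.7390e-04       1.296
  solve Keq expr → x = 3.8635e-04; check Q = 1.6400e+05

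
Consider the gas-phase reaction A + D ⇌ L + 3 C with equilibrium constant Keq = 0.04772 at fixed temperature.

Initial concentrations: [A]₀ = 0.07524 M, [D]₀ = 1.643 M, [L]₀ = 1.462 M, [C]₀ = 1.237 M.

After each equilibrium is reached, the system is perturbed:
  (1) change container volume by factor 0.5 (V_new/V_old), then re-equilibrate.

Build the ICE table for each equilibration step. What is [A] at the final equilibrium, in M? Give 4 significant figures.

Q₀ = 22.39 vs Keq = 0.04772 ⇒ Q>K, reverse
Step 1:
                  A         D         L         C
  I         0.07524     1.643     1.462     1.237
  C          0.3077    0.3077   -0.3077   -0.9232
  E           0.383     1.951     1.154    0.3138
  solve Keq expr → x = -0.3077; check Q = 0.04772
Then change container volume by factor 0.5 (V_new/V_old).
Step 2:
                  A         D         L         C
  I           0.766     3.901     2.309    0.6275
  C         0.07119   0.07119  -0.07119   -0.2136
  E          0.8372     3.973     2.237     0.414
  solve Keq expr → x = -0.07119; check Q = 0.04772

[A]_eq = 0.8372 M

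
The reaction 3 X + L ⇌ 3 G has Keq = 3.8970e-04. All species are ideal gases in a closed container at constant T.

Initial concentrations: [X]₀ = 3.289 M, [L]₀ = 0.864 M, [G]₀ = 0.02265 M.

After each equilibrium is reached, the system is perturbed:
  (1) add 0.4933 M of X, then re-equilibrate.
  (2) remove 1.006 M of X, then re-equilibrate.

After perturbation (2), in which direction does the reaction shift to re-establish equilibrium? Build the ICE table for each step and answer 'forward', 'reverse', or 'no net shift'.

Q₀ = 3.7801e-07 vs Keq = 3.8970e-04 ⇒ Q<K, forward
Step 1:
                   X          L          G
  init         3.289      0.864    0.02265
  Δ          -0.1878   -0.06259     0.1878
  eq           3.101     0.8014     0.2104
  solve Keq expr → x = 0.06259; check Q = 3.8970e-04
Then add 0.4933 M of X.
Step 2:
                   X          L          G
  init         3.595     0.8014     0.2104
  Δ         -0.03038   -0.01013    0.03038
  eq           3.564     0.7913     0.2408
  solve Keq expr → x = 0.01013; check Q = 3.8970e-04
Then remove 1.006 M of X.
Step 3:
                   X          L          G
  init         2.558     0.7913     0.2408
  Δ          0.06223    0.02074   -0.06223
  eq            2.62      0.812     0.1786
  solve Keq expr → x = -0.02074; check Q = 3.8970e-04

Direction: reverse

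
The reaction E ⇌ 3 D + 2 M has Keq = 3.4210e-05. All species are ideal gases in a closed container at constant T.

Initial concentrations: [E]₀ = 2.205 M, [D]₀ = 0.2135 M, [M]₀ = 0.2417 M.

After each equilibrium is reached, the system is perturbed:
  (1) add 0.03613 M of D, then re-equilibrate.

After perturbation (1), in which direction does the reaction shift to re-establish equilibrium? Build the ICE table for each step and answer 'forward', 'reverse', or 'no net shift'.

Q₀ = 2.5783e-04 vs Keq = 3.4210e-05 ⇒ Q>K, reverse
Step 1:
                   E          D          M
  Initial      2.205     0.2135     0.2417
  Change     0.02778   -0.08335   -0.05557
  Equil        2.233     0.1302     0.1861
  solve Keq expr → x = -0.02778; check Q = 3.4210e-05
Then add 0.03613 M of D.
Step 2:
                   E          D          M
  Initial      2.233     0.1663     0.1861
  Change    0.008955   -0.02686   -0.01791
  Equil        2.242     0.1394     0.1682
  solve Keq expr → x = -0.008955; check Q = 3.4210e-05

Direction: reverse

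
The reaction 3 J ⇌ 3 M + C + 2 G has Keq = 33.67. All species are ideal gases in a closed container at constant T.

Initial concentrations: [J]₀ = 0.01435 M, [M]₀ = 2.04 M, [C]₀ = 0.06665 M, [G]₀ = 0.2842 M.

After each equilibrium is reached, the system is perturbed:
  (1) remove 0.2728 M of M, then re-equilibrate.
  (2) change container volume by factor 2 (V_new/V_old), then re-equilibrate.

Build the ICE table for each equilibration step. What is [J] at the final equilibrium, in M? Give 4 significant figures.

[J]_eq = 0.02141 M

Q₀ = 1.5466e+04 vs Keq = 33.67 ⇒ Q>K, reverse
Step 1:
                  J         M         C         G
  Initial   0.01435      2.04   0.06665    0.2842
  Change    0.06846  -0.06846  -0.02282  -0.04564
  Equil     0.08281     1.972   0.04383    0.2386
  solve Keq expr → x = -0.02282; check Q = 33.67
Then remove 0.2728 M of M.
Step 2:
                  J         M         C         G
  Initial   0.08281     1.699   0.04383    0.2386
  Change   -0.00845   0.00845  0.002817  0.005634
  Equil     0.07435     1.707   0.04665    0.2442
  solve Keq expr → x = 0.002817; check Q = 33.67
Then change container volume by factor 2 (V_new/V_old).
Step 3:
                  J         M         C         G
  Initial   0.03718    0.8536   0.02332    0.1221
  Change   -0.01577   0.01577  0.005257   0.01051
  Equil     0.02141    0.8694   0.02858    0.1326
  solve Keq expr → x = 0.005257; check Q = 33.67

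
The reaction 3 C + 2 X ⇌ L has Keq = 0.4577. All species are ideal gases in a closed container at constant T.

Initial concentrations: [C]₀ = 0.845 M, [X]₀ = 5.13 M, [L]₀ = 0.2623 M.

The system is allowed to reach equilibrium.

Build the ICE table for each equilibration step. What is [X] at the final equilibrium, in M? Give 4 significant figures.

Q₀ = 0.01652 vs Keq = 0.4577 ⇒ Q<K, forward
Step 1:
                    C           X           L
  I             0.845        5.13      0.2623
  C           -0.5008     -0.3339      0.1669
  E            0.3442       4.796      0.4292
  solve Keq expr → x = 0.1669; check Q = 0.4577

[X]_eq = 4.796 M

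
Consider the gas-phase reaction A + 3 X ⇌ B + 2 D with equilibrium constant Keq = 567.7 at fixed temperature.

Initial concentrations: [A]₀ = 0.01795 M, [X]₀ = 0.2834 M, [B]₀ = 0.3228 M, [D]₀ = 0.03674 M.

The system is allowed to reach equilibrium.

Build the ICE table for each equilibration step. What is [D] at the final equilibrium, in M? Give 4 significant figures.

[D]_eq = 0.07213 M

Q₀ = 1.066 vs Keq = 567.7 ⇒ Q<K, forward
Step 1:
                  A         X         B         D
  init      0.01795    0.2834    0.3228   0.03674
  Δ        -0.01769  -0.05308   0.01769   0.03539
  eq      2.5541e-04    0.2303    0.3405   0.07213
  solve Keq expr → x = 0.01769; check Q = 567.7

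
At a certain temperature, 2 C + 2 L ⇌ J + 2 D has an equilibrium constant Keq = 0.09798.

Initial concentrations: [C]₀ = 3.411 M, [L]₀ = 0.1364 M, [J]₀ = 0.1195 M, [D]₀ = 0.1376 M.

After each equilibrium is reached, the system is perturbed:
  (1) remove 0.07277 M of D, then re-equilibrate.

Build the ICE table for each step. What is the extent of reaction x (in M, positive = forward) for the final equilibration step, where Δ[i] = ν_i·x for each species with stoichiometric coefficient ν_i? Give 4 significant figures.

x = 0.009135 M

Q₀ = 0.01045 vs Keq = 0.09798 ⇒ Q<K, forward
Step 1:
                    C           L           J           D
  Initial       3.411      0.1364      0.1195      0.1376
  Change     -0.06235    -0.06235     0.03118     0.06235
  Equil         3.349     0.07405      0.1507         0.2
  solve Keq expr → x = 0.03118; check Q = 0.09798
Then remove 0.07277 M of D.
Step 2:
                    C           L           J           D
  Initial       3.349     0.07405      0.1507      0.1272
  Change     -0.01827    -0.01827    0.009135     0.01827
  Equil          3.33     0.05578      0.1598      0.1455
  solve Keq expr → x = 0.009135; check Q = 0.09798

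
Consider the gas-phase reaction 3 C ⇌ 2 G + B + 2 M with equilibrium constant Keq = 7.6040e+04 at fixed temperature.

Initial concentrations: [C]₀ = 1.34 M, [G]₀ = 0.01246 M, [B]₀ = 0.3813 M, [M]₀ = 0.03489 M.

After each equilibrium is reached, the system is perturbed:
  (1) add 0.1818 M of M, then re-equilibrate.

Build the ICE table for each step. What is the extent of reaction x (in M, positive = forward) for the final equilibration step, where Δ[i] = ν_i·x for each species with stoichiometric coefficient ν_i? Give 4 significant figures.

x = -8.0865e-04 M

Q₀ = 2.9950e-08 vs Keq = 7.6040e+04 ⇒ Q<K, forward
Step 1:
                   C          G          B          M
  init          1.34    0.01246     0.3813    0.03489
  Δ           -1.321     0.8804     0.4402     0.8804
  eq         0.01933     0.8929     0.8215     0.9153
  solve Keq expr → x = 0.4402; check Q = 7.6040e+04
Then add 0.1818 M of M.
Step 2:
                   C          G          B          M
  init       0.01933     0.8929     0.8215      1.097
  Δ         0.002426  -0.001617 -8.0865e-04  -0.001617
  eq         0.02175     0.8913     0.8207      1.096
  solve Keq expr → x = -8.0865e-04; check Q = 7.6040e+04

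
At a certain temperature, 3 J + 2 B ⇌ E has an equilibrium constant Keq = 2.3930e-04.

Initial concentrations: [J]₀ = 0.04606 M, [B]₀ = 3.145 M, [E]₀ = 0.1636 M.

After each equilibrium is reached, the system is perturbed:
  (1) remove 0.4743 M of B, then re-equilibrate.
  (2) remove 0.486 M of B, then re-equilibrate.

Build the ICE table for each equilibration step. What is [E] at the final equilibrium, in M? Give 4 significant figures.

Q₀ = 169.3 vs Keq = 2.3930e-04 ⇒ Q>K, reverse
Step 1:
                    J           B           E
  init        0.04606       3.145      0.1636
  Δ            0.4895      0.3263     -0.1632
  eq           0.5355       3.471  4.4288e-04
  solve Keq expr → x = -0.1632; check Q = 2.3930e-04
Then remove 0.4743 M of B.
Step 2:
                    J           B           E
  init         0.5355       2.997  4.4288e-04
  Δ        3.3626e-04  2.2417e-04 -1.1209e-04
  eq           0.5359       2.997  3.3079e-04
  solve Keq expr → x = -1.1209e-04; check Q = 2.3930e-04
Then remove 0.486 M of B.
Step 3:
                    J           B           E
  init         0.5359       2.511  3.3079e-04
  Δ        2.9448e-04  1.9632e-04 -9.8159e-05
  eq           0.5362       2.511  2.3263e-04
  solve Keq expr → x = -9.8159e-05; check Q = 2.3930e-04

[E]_eq = 2.3263e-04 M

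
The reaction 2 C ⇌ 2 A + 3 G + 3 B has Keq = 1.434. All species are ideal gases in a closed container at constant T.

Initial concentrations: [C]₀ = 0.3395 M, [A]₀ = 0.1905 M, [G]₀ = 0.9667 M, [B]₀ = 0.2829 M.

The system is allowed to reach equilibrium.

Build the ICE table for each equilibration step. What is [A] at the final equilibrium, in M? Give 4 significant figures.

Q₀ = 0.00644 vs Keq = 1.434 ⇒ Q<K, forward
Step 1:
                   C          A          G          B
  init        0.3395     0.1905     0.9667     0.2829
  Δ          -0.1738     0.1738     0.2606     0.2606
  eq          0.1657     0.3643      1.227     0.5435
  solve Keq expr → x = 0.08688; check Q = 1.434

[A]_eq = 0.3643 M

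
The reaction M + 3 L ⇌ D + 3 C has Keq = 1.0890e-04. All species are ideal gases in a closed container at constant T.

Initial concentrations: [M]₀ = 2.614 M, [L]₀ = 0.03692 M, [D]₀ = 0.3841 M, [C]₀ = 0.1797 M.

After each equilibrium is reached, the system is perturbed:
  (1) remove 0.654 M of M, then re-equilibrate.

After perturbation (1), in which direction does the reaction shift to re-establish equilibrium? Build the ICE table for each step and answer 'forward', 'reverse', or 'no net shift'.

Q₀ = 16.94 vs Keq = 1.0890e-04 ⇒ Q>K, reverse
Step 1:
                   M          L          D          C
  Initial      2.614    0.03692     0.3841     0.1797
  Change     0.05359     0.1608   -0.05359    -0.1608
  Equil        2.668     0.1977     0.3305    0.01894
  solve Keq expr → x = -0.05359; check Q = 1.0890e-04
Then remove 0.654 M of M.
Step 2:
                   M          L          D          C
  Initial      2.014     0.1977     0.3305    0.01894
  Change  5.1633e-04   0.001549 -5.1633e-04  -0.001549
  Equil        2.014     0.1992       0.33    0.01739
  solve Keq expr → x = -5.1633e-04; check Q = 1.0890e-04

Direction: reverse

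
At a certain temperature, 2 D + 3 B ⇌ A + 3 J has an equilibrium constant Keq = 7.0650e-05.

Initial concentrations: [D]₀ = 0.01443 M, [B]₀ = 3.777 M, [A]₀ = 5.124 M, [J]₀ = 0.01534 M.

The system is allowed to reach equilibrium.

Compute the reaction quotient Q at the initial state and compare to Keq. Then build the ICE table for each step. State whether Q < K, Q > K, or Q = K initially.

Q₀ = 0.001649 vs Keq = 7.0650e-05 ⇒ Q>K, reverse
Step 1:
                   D          B          A          J
  I          0.01443      3.777      5.124    0.01534
  C         0.005741   0.008612  -0.002871  -0.008612
  E          0.02017      3.786      5.121   0.006728
  solve Keq expr → x = -0.002871; check Q = 7.0650e-05

Q₀ = 0.001649; Q > K (proceeds reverse)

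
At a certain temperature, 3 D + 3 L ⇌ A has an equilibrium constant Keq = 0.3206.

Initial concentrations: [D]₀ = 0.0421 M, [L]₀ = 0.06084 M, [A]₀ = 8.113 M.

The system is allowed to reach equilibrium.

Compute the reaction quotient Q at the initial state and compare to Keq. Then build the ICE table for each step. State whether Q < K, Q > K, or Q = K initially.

Q₀ = 4.8280e+08 vs Keq = 0.3206 ⇒ Q>K, reverse
Step 1:
                    D           L           A
  init         0.0421     0.06084       8.113
  Δ             1.642       1.642     -0.5474
  eq            1.684       1.703       7.566
  solve Keq expr → x = -0.5474; check Q = 0.3206

Q₀ = 4.8280e+08; Q > K (proceeds reverse)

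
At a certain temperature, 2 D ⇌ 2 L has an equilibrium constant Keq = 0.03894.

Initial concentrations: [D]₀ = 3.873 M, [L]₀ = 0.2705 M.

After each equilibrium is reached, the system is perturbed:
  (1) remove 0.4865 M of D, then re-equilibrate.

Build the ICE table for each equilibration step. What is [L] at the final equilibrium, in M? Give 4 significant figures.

[L]_eq = 0.6027 M

Q₀ = 0.004878 vs Keq = 0.03894 ⇒ Q<K, forward
Step 1:
                   D          L
  init         3.873     0.2705
  Δ          -0.4124     0.4124
  eq           3.461     0.6829
  solve Keq expr → x = 0.2062; check Q = 0.03894
Then remove 0.4865 M of D.
Step 2:
                   D          L
  init         2.974     0.6829
  Δ          0.08018   -0.08018
  eq           3.054     0.6027
  solve Keq expr → x = -0.04009; check Q = 0.03894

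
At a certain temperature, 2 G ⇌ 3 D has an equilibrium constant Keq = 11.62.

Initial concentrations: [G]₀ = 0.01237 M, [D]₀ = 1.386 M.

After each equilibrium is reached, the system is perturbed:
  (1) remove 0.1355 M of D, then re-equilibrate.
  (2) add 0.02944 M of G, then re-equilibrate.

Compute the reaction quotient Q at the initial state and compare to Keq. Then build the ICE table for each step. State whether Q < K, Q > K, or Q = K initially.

Q₀ = 1.7400e+04 vs Keq = 11.62 ⇒ Q>K, reverse
Step 1:
                    G           D
  Initial     0.01237       1.386
  Change       0.2716     -0.4074
  Equil         0.284      0.9786
  solve Keq expr → x = -0.1358; check Q = 11.62
Then remove 0.1355 M of D.
Step 2:
                    G           D
  Initial       0.284      0.8431
  Change     -0.03522     0.05283
  Equil        0.2488      0.8959
  solve Keq expr → x = 0.01761; check Q = 11.62
Then add 0.02944 M of G.
Step 3:
                    G           D
  Initial      0.2782      0.8959
  Change     -0.01807      0.0271
  Equil        0.2601       0.923
  solve Keq expr → x = 0.009034; check Q = 11.62

Q₀ = 1.7400e+04; Q > K (proceeds reverse)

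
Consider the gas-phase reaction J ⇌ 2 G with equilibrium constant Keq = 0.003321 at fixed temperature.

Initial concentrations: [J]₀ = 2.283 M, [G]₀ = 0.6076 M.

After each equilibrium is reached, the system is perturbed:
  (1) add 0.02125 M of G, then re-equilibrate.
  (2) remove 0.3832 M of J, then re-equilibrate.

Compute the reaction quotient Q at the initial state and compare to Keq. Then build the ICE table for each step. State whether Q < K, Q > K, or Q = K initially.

Q₀ = 0.1617 vs Keq = 0.003321 ⇒ Q>K, reverse
Step 1:
                    J           G
  init          2.283      0.6076
  Δ            0.2579     -0.5157
  eq            2.541     0.09186
  solve Keq expr → x = -0.2579; check Q = 0.003321
Then add 0.02125 M of G.
Step 2:
                    J           G
  init          2.541      0.1131
  Δ           0.01053    -0.02106
  eq            2.551     0.09205
  solve Keq expr → x = -0.01053; check Q = 0.003321
Then remove 0.3832 M of J.
Step 3:
                    J           G
  init          2.168     0.09205
  Δ          0.003562   -0.007124
  eq            2.172     0.08493
  solve Keq expr → x = -0.003562; check Q = 0.003321

Q₀ = 0.1617; Q > K (proceeds reverse)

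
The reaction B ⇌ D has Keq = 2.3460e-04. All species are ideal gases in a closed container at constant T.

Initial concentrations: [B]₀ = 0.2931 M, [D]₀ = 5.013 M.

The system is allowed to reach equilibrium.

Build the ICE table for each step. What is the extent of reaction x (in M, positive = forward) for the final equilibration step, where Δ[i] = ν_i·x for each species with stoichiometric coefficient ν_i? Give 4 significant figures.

Q₀ = 17.1 vs Keq = 2.3460e-04 ⇒ Q>K, reverse
Step 1:
                   B          D
  I           0.2931      5.013
  C            5.012     -5.012
  E            5.305   0.001245
  solve Keq expr → x = -5.012; check Q = 2.3460e-04

x = -5.012 M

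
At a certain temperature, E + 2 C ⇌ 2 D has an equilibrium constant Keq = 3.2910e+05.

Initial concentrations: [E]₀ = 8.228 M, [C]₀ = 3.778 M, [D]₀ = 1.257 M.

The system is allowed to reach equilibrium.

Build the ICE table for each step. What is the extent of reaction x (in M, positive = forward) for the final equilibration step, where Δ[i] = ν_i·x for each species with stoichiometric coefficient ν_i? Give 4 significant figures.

Q₀ = 0.01345 vs Keq = 3.2910e+05 ⇒ Q<K, forward
Step 1:
                  E         C         D
  I           8.228     3.778     1.257
  C          -1.887    -3.775     3.775
  E           6.341  0.003483     5.032
  solve Keq expr → x = 1.887; check Q = 3.2910e+05

x = 1.887 M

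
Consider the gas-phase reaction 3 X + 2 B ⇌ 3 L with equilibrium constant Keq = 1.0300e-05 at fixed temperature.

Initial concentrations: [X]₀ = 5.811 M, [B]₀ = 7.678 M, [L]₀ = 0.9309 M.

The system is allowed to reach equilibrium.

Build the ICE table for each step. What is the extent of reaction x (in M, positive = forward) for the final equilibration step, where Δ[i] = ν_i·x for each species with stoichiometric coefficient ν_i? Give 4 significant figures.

x = -0.1312 M

Q₀ = 6.9737e-05 vs Keq = 1.0300e-05 ⇒ Q>K, reverse
Step 1:
                   X          B          L
  Initial      5.811      7.678     0.9309
  Change      0.3936     0.2624    -0.3936
  Equil        6.205       7.94     0.5373
  solve Keq expr → x = -0.1312; check Q = 1.0300e-05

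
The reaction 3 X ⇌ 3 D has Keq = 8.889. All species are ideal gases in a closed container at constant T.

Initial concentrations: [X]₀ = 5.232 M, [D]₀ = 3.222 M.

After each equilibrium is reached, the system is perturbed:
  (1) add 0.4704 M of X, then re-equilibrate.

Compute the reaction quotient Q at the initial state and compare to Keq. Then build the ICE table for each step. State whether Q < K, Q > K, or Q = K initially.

Q₀ = 0.2335; Q < K (proceeds forward)

Q₀ = 0.2335 vs Keq = 8.889 ⇒ Q<K, forward
Step 1:
                   X          D
  I            5.232      3.222
  C            -2.48       2.48
  E            2.752      5.702
  solve Keq expr → x = 0.8265; check Q = 8.889
Then add 0.4704 M of X.
Step 2:
                   X          D
  I            3.223      5.702
  C          -0.3172     0.3172
  E            2.906      6.019
  solve Keq expr → x = 0.1057; check Q = 8.889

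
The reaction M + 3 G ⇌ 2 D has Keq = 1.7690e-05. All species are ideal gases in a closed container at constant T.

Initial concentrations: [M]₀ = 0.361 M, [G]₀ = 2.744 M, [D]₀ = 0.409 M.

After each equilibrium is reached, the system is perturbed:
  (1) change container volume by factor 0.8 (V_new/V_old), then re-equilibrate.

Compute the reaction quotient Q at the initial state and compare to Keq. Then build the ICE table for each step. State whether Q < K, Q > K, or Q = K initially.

Q₀ = 0.02243; Q > K (proceeds reverse)

Q₀ = 0.02243 vs Keq = 1.7690e-05 ⇒ Q>K, reverse
Step 1:
                    M           G           D
  init          0.361       2.744       0.409
  Δ             0.195      0.5849       -0.39
  eq            0.556       3.329     0.01905
  solve Keq expr → x = -0.195; check Q = 1.7690e-05
Then change container volume by factor 0.8 (V_new/V_old).
Step 2:
                    M           G           D
  init          0.695       4.161     0.02381
  Δ         -0.002899   -0.008696    0.005797
  eq           0.6921       4.152     0.02961
  solve Keq expr → x = 0.002899; check Q = 1.7690e-05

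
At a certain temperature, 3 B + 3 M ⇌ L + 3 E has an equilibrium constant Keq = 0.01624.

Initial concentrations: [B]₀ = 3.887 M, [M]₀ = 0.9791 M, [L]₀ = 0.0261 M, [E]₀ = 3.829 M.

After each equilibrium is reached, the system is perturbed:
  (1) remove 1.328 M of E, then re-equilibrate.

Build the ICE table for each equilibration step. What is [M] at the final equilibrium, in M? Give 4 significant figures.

Q₀ = 0.02658 vs Keq = 0.01624 ⇒ Q>K, reverse
Step 1:
                  B         M         L         E
  init        3.887    0.9791    0.0261     3.829
  Δ         0.02472   0.02472 -0.008241  -0.02472
  eq          3.912     1.004   0.01786     3.804
  solve Keq expr → x = -0.008241; check Q = 0.01624
Then remove 1.328 M of E.
Step 2:
                  B         M         L         E
  init        3.912     1.004   0.01786     2.476
  Δ        -0.07749  -0.07749   0.02583   0.07749
  eq          3.834    0.9263   0.04369     2.554
  solve Keq expr → x = 0.02583; check Q = 0.01624

[M]_eq = 0.9263 M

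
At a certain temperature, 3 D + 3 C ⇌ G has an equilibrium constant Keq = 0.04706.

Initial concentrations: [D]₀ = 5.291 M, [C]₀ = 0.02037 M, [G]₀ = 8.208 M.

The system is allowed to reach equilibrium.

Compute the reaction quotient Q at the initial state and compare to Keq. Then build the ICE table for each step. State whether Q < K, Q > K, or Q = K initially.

Q₀ = 6556; Q > K (proceeds reverse)

Q₀ = 6556 vs Keq = 0.04706 ⇒ Q>K, reverse
Step 1:
                  D         C         G
  init        5.291   0.02037     8.208
  Δ          0.8749    0.8749   -0.2916
  eq          6.166    0.8953     7.916
  solve Keq expr → x = -0.2916; check Q = 0.04706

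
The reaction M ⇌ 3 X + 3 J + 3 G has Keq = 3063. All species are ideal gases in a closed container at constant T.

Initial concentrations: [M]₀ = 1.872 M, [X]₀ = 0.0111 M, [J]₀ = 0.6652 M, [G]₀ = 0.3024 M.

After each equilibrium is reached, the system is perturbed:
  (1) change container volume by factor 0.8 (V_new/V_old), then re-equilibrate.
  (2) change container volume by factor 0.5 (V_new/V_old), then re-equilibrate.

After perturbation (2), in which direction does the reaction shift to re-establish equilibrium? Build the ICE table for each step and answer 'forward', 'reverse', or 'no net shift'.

Direction: reverse

Q₀ = 5.9466e-09 vs Keq = 3063 ⇒ Q<K, forward
Step 1:
                  M         X         J         G
  I           1.872    0.0111    0.6652    0.3024
  C          -0.722     2.166     2.166     2.166
  E            1.15     2.177     2.831     2.468
  solve Keq expr → x = 0.722; check Q = 3063
Then change container volume by factor 0.8 (V_new/V_old).
Step 2:
                  M         X         J         G
  I           1.437     2.721     3.539     3.086
  C          0.1738   -0.5213   -0.5213   -0.5213
  E           1.611       2.2     3.018     2.564
  solve Keq expr → x = -0.1738; check Q = 3063
Then change container volume by factor 0.5 (V_new/V_old).
Step 3:
                  M         X         J         G
  I           3.222       4.4     6.036     5.129
  C          0.7556    -2.267    -2.267    -2.267
  E           3.978     2.134     3.769     2.862
  solve Keq expr → x = -0.7556; check Q = 3063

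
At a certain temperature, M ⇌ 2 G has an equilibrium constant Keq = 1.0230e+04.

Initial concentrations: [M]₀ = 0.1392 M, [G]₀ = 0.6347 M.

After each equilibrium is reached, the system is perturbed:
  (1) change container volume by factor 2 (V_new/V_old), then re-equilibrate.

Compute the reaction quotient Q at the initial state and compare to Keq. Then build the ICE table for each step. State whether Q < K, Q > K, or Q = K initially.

Q₀ = 2.894; Q < K (proceeds forward)

Q₀ = 2.894 vs Keq = 1.0230e+04 ⇒ Q<K, forward
Step 1:
                  M         G
  Initial    0.1392    0.6347
  Change    -0.1391    0.2782
  Equil   8.1472e-05    0.9129
  solve Keq expr → x = 0.1391; check Q = 1.0230e+04
Then change container volume by factor 2 (V_new/V_old).
Step 2:
                  M         G
  Initial 4.0736e-05    0.4565
  Change  -2.0364e-05 4.0729e-05
  Equil   2.0372e-05    0.4565
  solve Keq expr → x = 2.0364e-05; check Q = 1.0230e+04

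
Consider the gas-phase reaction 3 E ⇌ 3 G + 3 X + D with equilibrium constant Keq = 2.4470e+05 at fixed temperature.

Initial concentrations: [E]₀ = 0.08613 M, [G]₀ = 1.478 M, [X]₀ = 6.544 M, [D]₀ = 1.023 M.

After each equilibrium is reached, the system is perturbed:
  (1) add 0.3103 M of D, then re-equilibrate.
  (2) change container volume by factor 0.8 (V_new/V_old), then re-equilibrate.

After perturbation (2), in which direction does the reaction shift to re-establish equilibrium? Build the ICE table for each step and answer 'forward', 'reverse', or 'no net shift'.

Direction: reverse

Q₀ = 1.4487e+06 vs Keq = 2.4470e+05 ⇒ Q>K, reverse
Step 1:
                   E          G          X          D
  init       0.08613      1.478      6.544      1.023
  Δ          0.06089   -0.06089   -0.06089    -0.0203
  eq           0.147      1.417      6.483      1.003
  solve Keq expr → x = -0.0203; check Q = 2.4470e+05
Then add 0.3103 M of D.
Step 2:
                   E          G          X          D
  init         0.147      1.417      6.483      1.313
  Δ            0.012     -0.012     -0.012  -0.004002
  eq           0.159      1.405      6.471      1.309
  solve Keq expr → x = -0.004002; check Q = 2.4470e+05
Then change container volume by factor 0.8 (V_new/V_old).
Step 3:
                   E          G          X          D
  init        0.1988      1.756      8.089      1.636
  Δ          0.05731   -0.05731   -0.05731    -0.0191
  eq          0.2561      1.699      8.032      1.617
  solve Keq expr → x = -0.0191; check Q = 2.4470e+05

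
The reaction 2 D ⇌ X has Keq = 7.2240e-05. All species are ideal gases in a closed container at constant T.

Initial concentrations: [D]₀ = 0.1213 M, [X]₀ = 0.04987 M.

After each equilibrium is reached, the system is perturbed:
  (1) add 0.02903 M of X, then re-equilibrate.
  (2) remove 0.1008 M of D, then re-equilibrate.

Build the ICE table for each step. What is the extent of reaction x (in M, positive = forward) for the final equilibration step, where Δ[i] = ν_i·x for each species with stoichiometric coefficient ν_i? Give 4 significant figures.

x = -3.3304e-06 M

Q₀ = 3.389 vs Keq = 7.2240e-05 ⇒ Q>K, reverse
Step 1:
                   D          X
  I           0.1213    0.04987
  C          0.09973   -0.04987
  E            0.221 3.5293e-06
  solve Keq expr → x = -0.04987; check Q = 7.2240e-05
Then add 0.02903 M of X.
Step 2:
                   D          X
  I            0.221    0.02903
  C          0.05806   -0.02903
  E           0.2791 5.6268e-06
  solve Keq expr → x = -0.02903; check Q = 7.2240e-05
Then remove 0.1008 M of D.
Step 3:
                   D          X
  I           0.1783 5.6268e-06
  C       6.6607e-06 -3.3304e-06
  E           0.1783 2.2965e-06
  solve Keq expr → x = -3.3304e-06; check Q = 7.2240e-05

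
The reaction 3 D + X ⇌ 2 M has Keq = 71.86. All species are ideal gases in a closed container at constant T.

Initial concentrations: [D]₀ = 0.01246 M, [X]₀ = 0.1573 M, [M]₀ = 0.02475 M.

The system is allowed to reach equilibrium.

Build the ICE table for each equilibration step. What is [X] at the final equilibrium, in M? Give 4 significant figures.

[X]_eq = 0.1621 M

Q₀ = 2013 vs Keq = 71.86 ⇒ Q>K, reverse
Step 1:
                   D          X          M
  Initial    0.01246     0.1573    0.02475
  Change     0.01448   0.004828  -0.009655
  Equil      0.02694     0.1621    0.01509
  solve Keq expr → x = -0.004828; check Q = 71.86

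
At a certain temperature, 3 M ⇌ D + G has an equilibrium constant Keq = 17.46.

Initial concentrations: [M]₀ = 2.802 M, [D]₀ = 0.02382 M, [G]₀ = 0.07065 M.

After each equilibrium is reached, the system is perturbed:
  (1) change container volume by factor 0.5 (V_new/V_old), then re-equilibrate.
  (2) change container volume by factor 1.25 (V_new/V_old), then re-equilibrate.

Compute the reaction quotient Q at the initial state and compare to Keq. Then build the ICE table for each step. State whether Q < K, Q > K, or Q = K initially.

Q₀ = 7.6498e-05 vs Keq = 17.46 ⇒ Q<K, forward
Step 1:
                   M          D          G
  init         2.802    0.02382    0.07065
  Δ           -2.452     0.8174     0.8174
  eq          0.3498     0.8412     0.8881
  solve Keq expr → x = 0.8174; check Q = 17.46
Then change container volume by factor 0.5 (V_new/V_old).
Step 2:
                   M          D          G
  init        0.6995      1.682      1.776
  Δ          -0.1347    0.04491    0.04491
  eq          0.5648      1.727      1.821
  solve Keq expr → x = 0.04491; check Q = 17.46
Then change container volume by factor 1.25 (V_new/V_old).
Step 3:
                   M          D          G
  init        0.4518      1.382      1.457
  Δ          0.03241    -0.0108    -0.0108
  eq          0.4842      1.371      1.446
  solve Keq expr → x = -0.0108; check Q = 17.46

Q₀ = 7.6498e-05; Q < K (proceeds forward)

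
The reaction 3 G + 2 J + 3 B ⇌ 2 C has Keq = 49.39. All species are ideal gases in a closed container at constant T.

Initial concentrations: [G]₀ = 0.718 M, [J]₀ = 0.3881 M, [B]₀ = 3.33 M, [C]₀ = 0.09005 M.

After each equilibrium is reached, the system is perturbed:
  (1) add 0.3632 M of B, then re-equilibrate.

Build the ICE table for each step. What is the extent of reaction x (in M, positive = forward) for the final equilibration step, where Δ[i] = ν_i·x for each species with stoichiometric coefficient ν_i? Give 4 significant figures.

Q₀ = 0.003939 vs Keq = 49.39 ⇒ Q<K, forward
Step 1:
                    G           J           B           C
  I             0.718      0.3881        3.33     0.09005
  C           -0.4547     -0.3032     -0.4547      0.3032
  E            0.2633     0.08495       2.875      0.3932
  solve Keq expr → x = 0.1516; check Q = 49.39
Then add 0.3632 M of B.
Step 2:
                    G           J           B           C
  I            0.2633     0.08495       3.238      0.3932
  C          -0.01103   -0.007355    -0.01103    0.007355
  E            0.2522     0.07759       3.227      0.4006
  solve Keq expr → x = 0.003678; check Q = 49.39

x = 0.003678 M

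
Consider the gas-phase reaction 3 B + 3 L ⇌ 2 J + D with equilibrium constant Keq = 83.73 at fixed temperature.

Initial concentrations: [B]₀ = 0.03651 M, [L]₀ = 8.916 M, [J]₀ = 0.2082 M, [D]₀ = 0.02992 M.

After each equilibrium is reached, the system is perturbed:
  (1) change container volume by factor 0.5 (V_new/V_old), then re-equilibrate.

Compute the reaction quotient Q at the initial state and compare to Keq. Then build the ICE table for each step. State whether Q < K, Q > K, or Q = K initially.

Q₀ = 0.0376 vs Keq = 83.73 ⇒ Q<K, forward
Step 1:
                   B          L          J          D
  Initial    0.03651      8.916     0.2082    0.02992
  Change    -0.03318   -0.03318    0.02212    0.01106
  Equil     0.003333      8.883     0.2303    0.04098
  solve Keq expr → x = 0.01106; check Q = 83.73
Then change container volume by factor 0.5 (V_new/V_old).
Step 2:
                   B          L          J          D
  Initial   0.006667      17.77     0.4606    0.08196
  Change   -0.003307  -0.003307   0.002205   0.001102
  Equil      0.00336      17.76     0.4628    0.08306
  solve Keq expr → x = 0.001102; check Q = 83.73

Q₀ = 0.0376; Q < K (proceeds forward)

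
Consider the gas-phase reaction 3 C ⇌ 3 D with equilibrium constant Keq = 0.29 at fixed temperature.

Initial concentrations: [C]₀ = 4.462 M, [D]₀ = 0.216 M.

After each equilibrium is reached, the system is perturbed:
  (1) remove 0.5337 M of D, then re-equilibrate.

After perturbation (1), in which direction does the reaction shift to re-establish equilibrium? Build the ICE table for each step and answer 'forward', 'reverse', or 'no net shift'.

Q₀ = 1.1344e-04 vs Keq = 0.29 ⇒ Q<K, forward
Step 1:
                  C         D
  init        4.462     0.216
  Δ          -1.647     1.647
  eq          2.815     1.863
  solve Keq expr → x = 0.5491; check Q = 0.29
Then remove 0.5337 M of D.
Step 2:
                  C         D
  init        2.815     1.329
  Δ         -0.3211    0.3211
  eq          2.494     1.651
  solve Keq expr → x = 0.107; check Q = 0.29

Direction: forward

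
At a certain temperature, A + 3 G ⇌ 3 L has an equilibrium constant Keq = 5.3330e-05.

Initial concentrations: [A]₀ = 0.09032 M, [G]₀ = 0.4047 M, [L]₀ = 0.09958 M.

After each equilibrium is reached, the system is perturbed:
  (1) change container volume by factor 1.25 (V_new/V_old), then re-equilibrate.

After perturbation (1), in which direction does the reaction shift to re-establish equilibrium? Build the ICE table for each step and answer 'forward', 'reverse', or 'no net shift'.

Q₀ = 0.1649 vs Keq = 5.3330e-05 ⇒ Q>K, reverse
Step 1:
                    A           G           L
  I           0.09032      0.4047     0.09958
  C           0.03013     0.09038    -0.09038
  E            0.1204      0.4951    0.009203
  solve Keq expr → x = -0.03013; check Q = 5.3330e-05
Then change container volume by factor 1.25 (V_new/V_old).
Step 2:
                    A           G           L
  I           0.09636      0.3961    0.007362
  C        1.7160e-04  5.1481e-04 -5.1481e-04
  E           0.09653      0.3966    0.006848
  solve Keq expr → x = -1.7160e-04; check Q = 5.3330e-05

Direction: reverse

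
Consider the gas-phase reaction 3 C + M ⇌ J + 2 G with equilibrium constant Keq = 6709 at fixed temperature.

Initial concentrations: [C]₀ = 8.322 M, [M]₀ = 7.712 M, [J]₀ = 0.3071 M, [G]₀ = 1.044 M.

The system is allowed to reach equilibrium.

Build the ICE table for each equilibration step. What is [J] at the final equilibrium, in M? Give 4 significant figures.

[J]_eq = 3.029 M

Q₀ = 7.5306e-05 vs Keq = 6709 ⇒ Q<K, forward
Step 1:
                  C         M         J         G
  Initial     8.322     7.712    0.3071     1.044
  Change     -8.166    -2.722     2.722     5.444
  Equil      0.1562      4.99     3.029     6.488
  solve Keq expr → x = 2.722; check Q = 6709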